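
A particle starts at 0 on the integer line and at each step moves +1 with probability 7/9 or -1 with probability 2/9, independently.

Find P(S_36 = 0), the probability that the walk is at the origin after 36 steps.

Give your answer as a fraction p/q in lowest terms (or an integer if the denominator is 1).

Answer: 1291327786223501046251493785600/7509466514979724803946715958257547

Derivation:
To be at 0 after 36 steps: need exactly 18 steps of +1 and 18 of -1.
Number of such sequences: C(36,18) = 9075135300
Each has probability (7/9)^18 · (2/9)^18 = 426878854210636742656/22528399544939174411840147874772641
P = 9075135300 · 426878854210636742656/22528399544939174411840147874772641 = 1291327786223501046251493785600/7509466514979724803946715958257547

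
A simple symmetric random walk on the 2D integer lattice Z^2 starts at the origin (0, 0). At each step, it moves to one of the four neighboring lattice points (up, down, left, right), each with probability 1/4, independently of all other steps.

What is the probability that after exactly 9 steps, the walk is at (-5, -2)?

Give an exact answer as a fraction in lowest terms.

Let h be the number of horizontal steps (so 9-h are vertical). To end at (-5,-2) need (h-5)/2 right-steps and ((9-h)-2)/2 up-steps.
Sum over h with 5 ≤ h ≤ 7, h ≡ 1 (mod 2), 9-h ≡ 0 (mod 2):
h=5: C(9,5)·C(5,0)·C(4,1) = 126·1·4 = 504
h=7: C(9,7)·C(7,1)·C(2,0) = 36·7·1 = 252
Total favorable: 756
Total paths: 4^9 = 262144
P = 756/262144 = 189/65536

Answer: 189/65536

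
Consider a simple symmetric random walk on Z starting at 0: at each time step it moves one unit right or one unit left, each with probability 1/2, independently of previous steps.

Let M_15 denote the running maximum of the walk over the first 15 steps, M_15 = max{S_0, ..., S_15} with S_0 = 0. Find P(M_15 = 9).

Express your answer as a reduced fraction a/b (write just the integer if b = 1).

Answer: 455/32768

Derivation:
Let M_15 = max(S_0,...,S_15). Use the reflection principle: for j ≥ 1, #{paths with M_15 ≥ j} = #{S_15 ≥ j} + #{S_15 ≥ j+1}.
By reflection, #{M_15 ≥ 9} = #{S_15 ≥ 9} + #{S_15 ≥ 10} = 576 + 121 = 697.
#{M_15 ≥ 10} = #{S_15 ≥ 10} + #{S_15 ≥ 11} = 121 + 121 = 242.
#{M_15 = 9} = 697 - 242 = 455.
P(M_15 = 9) = 455/32768 = 455/32768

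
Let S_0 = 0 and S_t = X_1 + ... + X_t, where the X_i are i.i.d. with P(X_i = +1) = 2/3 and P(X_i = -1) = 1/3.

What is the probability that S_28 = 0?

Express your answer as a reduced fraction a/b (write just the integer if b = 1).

Answer: 24343347200/847288609443

Derivation:
To be at 0 after 28 steps: need exactly 14 steps of +1 and 14 of -1.
Number of such sequences: C(28,14) = 40116600
Each has probability (2/3)^14 · (1/3)^14 = 16384/22876792454961
P = 40116600 · 16384/22876792454961 = 24343347200/847288609443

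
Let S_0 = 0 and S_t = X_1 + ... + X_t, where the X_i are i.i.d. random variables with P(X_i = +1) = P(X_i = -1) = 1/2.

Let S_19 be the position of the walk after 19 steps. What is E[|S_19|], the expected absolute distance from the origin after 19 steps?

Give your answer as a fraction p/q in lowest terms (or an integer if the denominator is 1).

S_19 takes values m ≡ 1 (mod 2) with |m| ≤ 19; P(S_19=m) = C(19,(19+m)/2)/2^19.
Total paths: 2^19 = 524288
Distribution: P(S=-19)=1/524288, P(S=-17)=19/524288, P(S=-15)=171/524288, P(S=-13)=969/524288, P(S=-11)=3876/524288, P(S=-9)=11628/524288, P(S=-7)=27132/524288, P(S=-5)=50388/524288, P(S=-3)=75582/524288, P(S=-1)=92378/524288, P(S=1)=92378/524288, P(S=3)=75582/524288, P(S=5)=50388/524288, P(S=7)=27132/524288, P(S=9)=11628/524288, P(S=11)=3876/524288, P(S=13)=969/524288, P(S=15)=171/524288, P(S=17)=19/524288, P(S=19)=1/524288
E[|S_19|] = Σ_m |m|·P(S_19=m) = 1847560/524288 = 230945/65536

Answer: 230945/65536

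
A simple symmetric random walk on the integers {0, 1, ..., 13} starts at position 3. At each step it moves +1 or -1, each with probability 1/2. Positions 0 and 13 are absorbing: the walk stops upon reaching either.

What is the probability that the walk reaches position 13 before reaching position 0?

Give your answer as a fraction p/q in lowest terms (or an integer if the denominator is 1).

Symmetric walk (p = 1/2): the harmonic-function argument gives P(hit 13 before 0 | start at 3) = a/N.
P = 3/13 = 3/13

Answer: 3/13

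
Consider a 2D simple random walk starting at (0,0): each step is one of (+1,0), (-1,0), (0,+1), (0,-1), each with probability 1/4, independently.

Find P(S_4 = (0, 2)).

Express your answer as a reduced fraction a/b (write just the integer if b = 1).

Let h be the number of horizontal steps (so 4-h are vertical). To end at (0,2) need (h+0)/2 right-steps and ((4-h)+2)/2 up-steps.
Sum over h with 0 ≤ h ≤ 2, h ≡ 0 (mod 2), 4-h ≡ 0 (mod 2):
h=0: C(4,0)·C(0,0)·C(4,3) = 1·1·4 = 4
h=2: C(4,2)·C(2,1)·C(2,2) = 6·2·1 = 12
Total favorable: 16
Total paths: 4^4 = 256
P = 16/256 = 1/16

Answer: 1/16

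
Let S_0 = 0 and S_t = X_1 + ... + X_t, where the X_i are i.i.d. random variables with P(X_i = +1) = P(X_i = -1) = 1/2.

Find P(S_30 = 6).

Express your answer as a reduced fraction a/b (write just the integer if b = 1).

To reach position 6 after 30 steps: need 18 steps of +1 and 12 of -1.
Favorable paths: C(30,18) = 86493225
Total paths: 2^30 = 1073741824
P = 86493225/1073741824 = 86493225/1073741824

Answer: 86493225/1073741824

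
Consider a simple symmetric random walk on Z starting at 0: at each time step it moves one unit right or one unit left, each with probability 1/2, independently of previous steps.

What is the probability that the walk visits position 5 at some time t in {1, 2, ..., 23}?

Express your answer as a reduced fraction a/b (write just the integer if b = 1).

Count via complement. Let g(t,s) = #length-t paths at position s with S_1..S_t all ≠ 5.
g(t,s) = g(t-1,s-1) + g(t-1,s+1) for s ≠ 5; g(t,5) = 0.
t=0: g(0,0)=1
t=1: g(1,-1)=1 g(1,1)=1
t=2: g(2,-2)=1 g(2,0)=2 g(2,2)=1
t=3: g(3,-3)=1 g(3,-1)=3 g(3,1)=3 g(3,3)=1
t=4: g(4,-4)=1 g(4,-2)=4 g(4,0)=6 g(4,2)=4 g(4,4)=1
t=5: g(5,-5)=1 g(5,-3)=5 g(5,-1)=10 g(5,1)=10 g(5,3)=5
t=6: g(6,-6)=1 g(6,-4)=6 g(6,-2)=15 g(6,0)=20 g(6,2)=15 g(6,4)=5
t=7: g(7,-7)=1 g(7,-5)=7 g(7,-3)=21 g(7,-1)=35 g(7,1)=35 g(7,3)=20
t=8: g(8,-8)=1 g(8,-6)=8 g(8,-4)=28 g(8,-2)=56 g(8,0)=70 g(8,2)=55 g(8,4)=20
t=9: g(9,-9)=1 g(9,-7)=9 g(9,-5)=36 g(9,-3)=84 g(9,-1)=126 g(9,1)=125 g(9,3)=75
t=10: g(10,-10)=1 g(10,-8)=10 g(10,-6)=45 g(10,-4)=120 g(10,-2)=210 g(10,0)=251 g(10,2)=200 g(10,4)=75
t=11: g(11,-11)=1 g(11,-9)=11 g(11,-7)=55 g(11,-5)=165 g(11,-3)=330 g(11,-1)=461 g(11,1)=451 g(11,3)=275
t=12: g(12,-12)=1 g(12,-10)=12 g(12,-8)=66 g(12,-6)=220 g(12,-4)=495 g(12,-2)=791 g(12,0)=912 g(12,2)=726 g(12,4)=275
t=13: g(13,-13)=1 g(13,-11)=13 g(13,-9)=78 g(13,-7)=286 g(13,-5)=715 g(13,-3)=1286 g(13,-1)=1703 g(13,1)=1638 g(13,3)=1001
t=14: g(14,-14)=1 g(14,-12)=14 g(14,-10)=91 g(14,-8)=364 g(14,-6)=1001 g(14,-4)=2001 g(14,-2)=2989 g(14,0)=3341 g(14,2)=2639 g(14,4)=1001
t=15: g(15,-15)=1 g(15,-13)=15 g(15,-11)=105 g(15,-9)=455 g(15,-7)=1365 g(15,-5)=3002 g(15,-3)=4990 g(15,-1)=6330 g(15,1)=5980 g(15,3)=3640
t=16: g(16,-16)=1 g(16,-14)=16 g(16,-12)=120 g(16,-10)=560 g(16,-8)=1820 g(16,-6)=4367 g(16,-4)=7992 g(16,-2)=11320 g(16,0)=12310 g(16,2)=9620 g(16,4)=3640
t=17: g(17,-17)=1 g(17,-15)=17 g(17,-13)=136 g(17,-11)=680 g(17,-9)=2380 g(17,-7)=6187 g(17,-5)=12359 g(17,-3)=19312 g(17,-1)=23630 g(17,1)=21930 g(17,3)=13260
t=18: g(18,-18)=1 g(18,-16)=18 g(18,-14)=153 g(18,-12)=816 g(18,-10)=3060 g(18,-8)=8567 g(18,-6)=18546 g(18,-4)=31671 g(18,-2)=42942 g(18,0)=45560 g(18,2)=35190 g(18,4)=13260
t=19: g(19,-19)=1 g(19,-17)=19 g(19,-15)=171 g(19,-13)=969 g(19,-11)=3876 g(19,-9)=11627 g(19,-7)=27113 g(19,-5)=50217 g(19,-3)=74613 g(19,-1)=88502 g(19,1)=80750 g(19,3)=48450
t=20: g(20,-20)=1 g(20,-18)=20 g(20,-16)=190 g(20,-14)=1140 g(20,-12)=4845 g(20,-10)=15503 g(20,-8)=38740 g(20,-6)=77330 g(20,-4)=124830 g(20,-2)=163115 g(20,0)=169252 g(20,2)=129200 g(20,4)=48450
t=21: g(21,-21)=1 g(21,-19)=21 g(21,-17)=210 g(21,-15)=1330 g(21,-13)=5985 g(21,-11)=20348 g(21,-9)=54243 g(21,-7)=116070 g(21,-5)=202160 g(21,-3)=287945 g(21,-1)=332367 g(21,1)=298452 g(21,3)=177650
t=22: g(22,-22)=1 g(22,-20)=22 g(22,-18)=231 g(22,-16)=1540 g(22,-14)=7315 g(22,-12)=26333 g(22,-10)=74591 g(22,-8)=170313 g(22,-6)=318230 g(22,-4)=490105 g(22,-2)=620312 g(22,0)=630819 g(22,2)=476102 g(22,4)=177650
t=23: g(23,-23)=1 g(23,-21)=23 g(23,-19)=253 g(23,-17)=1771 g(23,-15)=8855 g(23,-13)=33648 g(23,-11)=100924 g(23,-9)=244904 g(23,-7)=488543 g(23,-5)=808335 g(23,-3)=1110417 g(23,-1)=1251131 g(23,1)=1106921 g(23,3)=653752
Paths never hitting 5: Σ_s g(23,s) = 5809478
Paths hitting 5: 2^23 - 5809478 = 2579130
P = 2579130/8388608 = 1289565/4194304

Answer: 1289565/4194304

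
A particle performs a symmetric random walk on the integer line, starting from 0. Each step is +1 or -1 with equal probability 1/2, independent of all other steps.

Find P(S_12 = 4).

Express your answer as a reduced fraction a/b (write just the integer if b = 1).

To reach position 4 after 12 steps: need 8 steps of +1 and 4 of -1.
Favorable paths: C(12,8) = 495
Total paths: 2^12 = 4096
P = 495/4096 = 495/4096

Answer: 495/4096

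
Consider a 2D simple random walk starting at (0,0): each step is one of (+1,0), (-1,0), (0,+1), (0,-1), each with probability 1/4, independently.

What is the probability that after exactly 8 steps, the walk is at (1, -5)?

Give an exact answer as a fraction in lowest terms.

Let h be the number of horizontal steps (so 8-h are vertical). To end at (1,-5) need (h+1)/2 right-steps and ((8-h)-5)/2 up-steps.
Sum over h with 1 ≤ h ≤ 3, h ≡ 1 (mod 2), 8-h ≡ 1 (mod 2):
h=1: C(8,1)·C(1,1)·C(7,1) = 8·1·7 = 56
h=3: C(8,3)·C(3,2)·C(5,0) = 56·3·1 = 168
Total favorable: 224
Total paths: 4^8 = 65536
P = 224/65536 = 7/2048

Answer: 7/2048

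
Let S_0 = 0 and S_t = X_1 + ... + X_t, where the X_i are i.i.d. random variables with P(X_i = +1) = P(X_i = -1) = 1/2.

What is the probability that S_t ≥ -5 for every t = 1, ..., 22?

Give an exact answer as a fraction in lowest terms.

Answer: 1656667/2097152

Derivation:
Let f(t,s) = #length-t paths at position s with S_1..S_t all ≥ -5.
f(t,s) = f(t-1,s-1) + f(t-1,s+1) for s ≥ -5; f(t,s) = 0 for s < -5.
t=0: f(0,0)=1
t=1: f(1,-1)=1 f(1,1)=1
t=2: f(2,-2)=1 f(2,0)=2 f(2,2)=1
t=3: f(3,-3)=1 f(3,-1)=3 f(3,1)=3 f(3,3)=1
t=4: f(4,-4)=1 f(4,-2)=4 f(4,0)=6 f(4,2)=4 f(4,4)=1
t=5: f(5,-5)=1 f(5,-3)=5 f(5,-1)=10 f(5,1)=10 f(5,3)=5 f(5,5)=1
t=6: f(6,-4)=6 f(6,-2)=15 f(6,0)=20 f(6,2)=15 f(6,4)=6 f(6,6)=1
t=7: f(7,-5)=6 f(7,-3)=21 f(7,-1)=35 f(7,1)=35 f(7,3)=21 f(7,5)=7 f(7,7)=1
t=8: f(8,-4)=27 f(8,-2)=56 f(8,0)=70 f(8,2)=56 f(8,4)=28 f(8,6)=8 f(8,8)=1
t=9: f(9,-5)=27 f(9,-3)=83 f(9,-1)=126 f(9,1)=126 f(9,3)=84 f(9,5)=36 f(9,7)=9 f(9,9)=1
t=10: f(10,-4)=110 f(10,-2)=209 f(10,0)=252 f(10,2)=210 f(10,4)=120 f(10,6)=45 f(10,8)=10 f(10,10)=1
t=11: f(11,-5)=110 f(11,-3)=319 f(11,-1)=461 f(11,1)=462 f(11,3)=330 f(11,5)=165 f(11,7)=55 f(11,9)=11 f(11,11)=1
t=12: f(12,-4)=429 f(12,-2)=780 f(12,0)=923 f(12,2)=792 f(12,4)=495 f(12,6)=220 f(12,8)=66 f(12,10)=12 f(12,12)=1
t=13: f(13,-5)=429 f(13,-3)=1209 f(13,-1)=1703 f(13,1)=1715 f(13,3)=1287 f(13,5)=715 f(13,7)=286 f(13,9)=78 f(13,11)=13 f(13,13)=1
t=14: f(14,-4)=1638 f(14,-2)=2912 f(14,0)=3418 f(14,2)=3002 f(14,4)=2002 f(14,6)=1001 f(14,8)=364 f(14,10)=91 f(14,12)=14 f(14,14)=1
t=15: f(15,-5)=1638 f(15,-3)=4550 f(15,-1)=6330 f(15,1)=6420 f(15,3)=5004 f(15,5)=3003 f(15,7)=1365 f(15,9)=455 f(15,11)=105 f(15,13)=15 f(15,15)=1
t=16: f(16,-4)=6188 f(16,-2)=10880 f(16,0)=12750 f(16,2)=11424 f(16,4)=8007 f(16,6)=4368 f(16,8)=1820 f(16,10)=560 f(16,12)=120 f(16,14)=16 f(16,16)=1
t=17: f(17,-5)=6188 f(17,-3)=17068 f(17,-1)=23630 f(17,1)=24174 f(17,3)=19431 f(17,5)=12375 f(17,7)=6188 f(17,9)=2380 f(17,11)=680 f(17,13)=136 f(17,15)=17 f(17,17)=1
t=18: f(18,-4)=23256 f(18,-2)=40698 f(18,0)=47804 f(18,2)=43605 f(18,4)=31806 f(18,6)=18563 f(18,8)=8568 f(18,10)=3060 f(18,12)=816 f(18,14)=153 f(18,16)=18 f(18,18)=1
t=19: f(19,-5)=23256 f(19,-3)=63954 f(19,-1)=88502 f(19,1)=91409 f(19,3)=75411 f(19,5)=50369 f(19,7)=27131 f(19,9)=11628 f(19,11)=3876 f(19,13)=969 f(19,15)=171 f(19,17)=19 f(19,19)=1
t=20: f(20,-4)=87210 f(20,-2)=152456 f(20,0)=179911 f(20,2)=166820 f(20,4)=125780 f(20,6)=77500 f(20,8)=38759 f(20,10)=15504 f(20,12)=4845 f(20,14)=1140 f(20,16)=190 f(20,18)=20 f(20,20)=1
t=21: f(21,-5)=87210 f(21,-3)=239666 f(21,-1)=332367 f(21,1)=346731 f(21,3)=292600 f(21,5)=203280 f(21,7)=116259 f(21,9)=54263 f(21,11)=20349 f(21,13)=5985 f(21,15)=1330 f(21,17)=210 f(21,19)=21 f(21,21)=1
t=22: f(22,-4)=326876 f(22,-2)=572033 f(22,0)=679098 f(22,2)=639331 f(22,4)=495880 f(22,6)=319539 f(22,8)=170522 f(22,10)=74612 f(22,12)=26334 f(22,14)=7315 f(22,16)=1540 f(22,18)=231 f(22,20)=22 f(22,22)=1
Σ_s f(22,s) = 3313334
P = 3313334/4194304 = 1656667/2097152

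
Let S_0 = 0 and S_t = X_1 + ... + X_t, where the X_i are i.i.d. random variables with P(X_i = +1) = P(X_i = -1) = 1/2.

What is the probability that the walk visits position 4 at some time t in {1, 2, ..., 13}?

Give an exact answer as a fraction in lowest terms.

Count via complement. Let g(t,s) = #length-t paths at position s with S_1..S_t all ≠ 4.
g(t,s) = g(t-1,s-1) + g(t-1,s+1) for s ≠ 4; g(t,4) = 0.
t=0: g(0,0)=1
t=1: g(1,-1)=1 g(1,1)=1
t=2: g(2,-2)=1 g(2,0)=2 g(2,2)=1
t=3: g(3,-3)=1 g(3,-1)=3 g(3,1)=3 g(3,3)=1
t=4: g(4,-4)=1 g(4,-2)=4 g(4,0)=6 g(4,2)=4
t=5: g(5,-5)=1 g(5,-3)=5 g(5,-1)=10 g(5,1)=10 g(5,3)=4
t=6: g(6,-6)=1 g(6,-4)=6 g(6,-2)=15 g(6,0)=20 g(6,2)=14
t=7: g(7,-7)=1 g(7,-5)=7 g(7,-3)=21 g(7,-1)=35 g(7,1)=34 g(7,3)=14
t=8: g(8,-8)=1 g(8,-6)=8 g(8,-4)=28 g(8,-2)=56 g(8,0)=69 g(8,2)=48
t=9: g(9,-9)=1 g(9,-7)=9 g(9,-5)=36 g(9,-3)=84 g(9,-1)=125 g(9,1)=117 g(9,3)=48
t=10: g(10,-10)=1 g(10,-8)=10 g(10,-6)=45 g(10,-4)=120 g(10,-2)=209 g(10,0)=242 g(10,2)=165
t=11: g(11,-11)=1 g(11,-9)=11 g(11,-7)=55 g(11,-5)=165 g(11,-3)=329 g(11,-1)=451 g(11,1)=407 g(11,3)=165
t=12: g(12,-12)=1 g(12,-10)=12 g(12,-8)=66 g(12,-6)=220 g(12,-4)=494 g(12,-2)=780 g(12,0)=858 g(12,2)=572
t=13: g(13,-13)=1 g(13,-11)=13 g(13,-9)=78 g(13,-7)=286 g(13,-5)=714 g(13,-3)=1274 g(13,-1)=1638 g(13,1)=1430 g(13,3)=572
Paths never hitting 4: Σ_s g(13,s) = 6006
Paths hitting 4: 2^13 - 6006 = 2186
P = 2186/8192 = 1093/4096

Answer: 1093/4096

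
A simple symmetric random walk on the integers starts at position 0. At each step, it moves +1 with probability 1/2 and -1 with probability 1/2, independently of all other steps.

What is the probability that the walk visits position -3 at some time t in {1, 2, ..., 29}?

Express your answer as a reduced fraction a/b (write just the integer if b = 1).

Answer: 313889477/536870912

Derivation:
Count via complement. Let g(t,s) = #length-t paths at position s with S_1..S_t all ≠ -3.
g(t,s) = g(t-1,s-1) + g(t-1,s+1) for s ≠ -3; g(t,-3) = 0.
t=0: g(0,0)=1
t=1: g(1,-1)=1 g(1,1)=1
t=2: g(2,-2)=1 g(2,0)=2 g(2,2)=1
t=3: g(3,-1)=3 g(3,1)=3 g(3,3)=1
t=4: g(4,-2)=3 g(4,0)=6 g(4,2)=4 g(4,4)=1
t=5: g(5,-1)=9 g(5,1)=10 g(5,3)=5 g(5,5)=1
t=6: g(6,-2)=9 g(6,0)=19 g(6,2)=15 g(6,4)=6 g(6,6)=1
t=7: g(7,-1)=28 g(7,1)=34 g(7,3)=21 g(7,5)=7 g(7,7)=1
t=8: g(8,-2)=28 g(8,0)=62 g(8,2)=55 g(8,4)=28 g(8,6)=8 g(8,8)=1
t=9: g(9,-1)=90 g(9,1)=117 g(9,3)=83 g(9,5)=36 g(9,7)=9 g(9,9)=1
t=10: g(10,-2)=90 g(10,0)=207 g(10,2)=200 g(10,4)=119 g(10,6)=45 g(10,8)=10 g(10,10)=1
t=11: g(11,-1)=297 g(11,1)=407 g(11,3)=319 g(11,5)=164 g(11,7)=55 g(11,9)=11 g(11,11)=1
t=12: g(12,-2)=297 g(12,0)=704 g(12,2)=726 g(12,4)=483 g(12,6)=219 g(12,8)=66 g(12,10)=12 g(12,12)=1
t=13: g(13,-1)=1001 g(13,1)=1430 g(13,3)=1209 g(13,5)=702 g(13,7)=285 g(13,9)=78 g(13,11)=13 g(13,13)=1
t=14: g(14,-2)=1001 g(14,0)=2431 g(14,2)=2639 g(14,4)=1911 g(14,6)=987 g(14,8)=363 g(14,10)=91 g(14,12)=14 g(14,14)=1
t=15: g(15,-1)=3432 g(15,1)=5070 g(15,3)=4550 g(15,5)=2898 g(15,7)=1350 g(15,9)=454 g(15,11)=105 g(15,13)=15 g(15,15)=1
t=16: g(16,-2)=3432 g(16,0)=8502 g(16,2)=9620 g(16,4)=7448 g(16,6)=4248 g(16,8)=1804 g(16,10)=559 g(16,12)=120 g(16,14)=16 g(16,16)=1
t=17: g(17,-1)=11934 g(17,1)=18122 g(17,3)=17068 g(17,5)=11696 g(17,7)=6052 g(17,9)=2363 g(17,11)=679 g(17,13)=136 g(17,15)=17 g(17,17)=1
t=18: g(18,-2)=11934 g(18,0)=30056 g(18,2)=35190 g(18,4)=28764 g(18,6)=17748 g(18,8)=8415 g(18,10)=3042 g(18,12)=815 g(18,14)=153 g(18,16)=18 g(18,18)=1
t=19: g(19,-1)=41990 g(19,1)=65246 g(19,3)=63954 g(19,5)=46512 g(19,7)=26163 g(19,9)=11457 g(19,11)=3857 g(19,13)=968 g(19,15)=171 g(19,17)=19 g(19,19)=1
t=20: g(20,-2)=41990 g(20,0)=107236 g(20,2)=129200 g(20,4)=110466 g(20,6)=72675 g(20,8)=37620 g(20,10)=15314 g(20,12)=4825 g(20,14)=1139 g(20,16)=190 g(20,18)=20 g(20,20)=1
t=21: g(21,-1)=149226 g(21,1)=236436 g(21,3)=239666 g(21,5)=183141 g(21,7)=110295 g(21,9)=52934 g(21,11)=20139 g(21,13)=5964 g(21,15)=1329 g(21,17)=210 g(21,19)=21 g(21,21)=1
t=22: g(22,-2)=149226 g(22,0)=385662 g(22,2)=476102 g(22,4)=422807 g(22,6)=293436 g(22,8)=163229 g(22,10)=73073 g(22,12)=26103 g(22,14)=7293 g(22,16)=1539 g(22,18)=231 g(22,20)=22 g(22,22)=1
t=23: g(23,-1)=534888 g(23,1)=861764 g(23,3)=898909 g(23,5)=716243 g(23,7)=456665 g(23,9)=236302 g(23,11)=99176 g(23,13)=33396 g(23,15)=8832 g(23,17)=1770 g(23,19)=253 g(23,21)=23 g(23,23)=1
t=24: g(24,-2)=534888 g(24,0)=1396652 g(24,2)=1760673 g(24,4)=1615152 g(24,6)=1172908 g(24,8)=692967 g(24,10)=335478 g(24,12)=132572 g(24,14)=42228 g(24,16)=10602 g(24,18)=2023 g(24,20)=276 g(24,22)=24 g(24,24)=1
t=25: g(25,-1)=1931540 g(25,1)=3157325 g(25,3)=3375825 g(25,5)=2788060 g(25,7)=1865875 g(25,9)=1028445 g(25,11)=468050 g(25,13)=174800 g(25,15)=52830 g(25,17)=12625 g(25,19)=2299 g(25,21)=300 g(25,23)=25 g(25,25)=1
t=26: g(26,-2)=1931540 g(26,0)=5088865 g(26,2)=6533150 g(26,4)=6163885 g(26,6)=4653935 g(26,8)=2894320 g(26,10)=1496495 g(26,12)=642850 g(26,14)=227630 g(26,16)=65455 g(26,18)=14924 g(26,20)=2599 g(26,22)=325 g(26,24)=26 g(26,26)=1
t=27: g(27,-1)=7020405 g(27,1)=11622015 g(27,3)=12697035 g(27,5)=10817820 g(27,7)=7548255 g(27,9)=4390815 g(27,11)=2139345 g(27,13)=870480 g(27,15)=293085 g(27,17)=80379 g(27,19)=17523 g(27,21)=2924 g(27,23)=351 g(27,25)=27 g(27,27)=1
t=28: g(28,-2)=7020405 g(28,0)=18642420 g(28,2)=24319050 g(28,4)=23514855 g(28,6)=18366075 g(28,8)=11939070 g(28,10)=6530160 g(28,12)=3009825 g(28,14)=1163565 g(28,16)=373464 g(28,18)=97902 g(28,20)=20447 g(28,22)=3275 g(28,24)=378 g(28,26)=28 g(28,28)=1
t=29: g(29,-1)=25662825 g(29,1)=42961470 g(29,3)=47833905 g(29,5)=41880930 g(29,7)=30305145 g(29,9)=18469230 g(29,11)=9539985 g(29,13)=4173390 g(29,15)=1537029 g(29,17)=471366 g(29,19)=118349 g(29,21)=23722 g(29,23)=3653 g(29,25)=406 g(29,27)=29 g(29,29)=1
Paths never hitting -3: Σ_s g(29,s) = 222981435
Paths hitting -3: 2^29 - 222981435 = 313889477
P = 313889477/536870912 = 313889477/536870912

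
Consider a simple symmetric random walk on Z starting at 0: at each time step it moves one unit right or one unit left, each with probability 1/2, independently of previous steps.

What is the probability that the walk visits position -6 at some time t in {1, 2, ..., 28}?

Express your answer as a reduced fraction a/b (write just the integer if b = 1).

Count via complement. Let g(t,s) = #length-t paths at position s with S_1..S_t all ≠ -6.
g(t,s) = g(t-1,s-1) + g(t-1,s+1) for s ≠ -6; g(t,-6) = 0.
t=0: g(0,0)=1
t=1: g(1,-1)=1 g(1,1)=1
t=2: g(2,-2)=1 g(2,0)=2 g(2,2)=1
t=3: g(3,-3)=1 g(3,-1)=3 g(3,1)=3 g(3,3)=1
t=4: g(4,-4)=1 g(4,-2)=4 g(4,0)=6 g(4,2)=4 g(4,4)=1
t=5: g(5,-5)=1 g(5,-3)=5 g(5,-1)=10 g(5,1)=10 g(5,3)=5 g(5,5)=1
t=6: g(6,-4)=6 g(6,-2)=15 g(6,0)=20 g(6,2)=15 g(6,4)=6 g(6,6)=1
t=7: g(7,-5)=6 g(7,-3)=21 g(7,-1)=35 g(7,1)=35 g(7,3)=21 g(7,5)=7 g(7,7)=1
t=8: g(8,-4)=27 g(8,-2)=56 g(8,0)=70 g(8,2)=56 g(8,4)=28 g(8,6)=8 g(8,8)=1
t=9: g(9,-5)=27 g(9,-3)=83 g(9,-1)=126 g(9,1)=126 g(9,3)=84 g(9,5)=36 g(9,7)=9 g(9,9)=1
t=10: g(10,-4)=110 g(10,-2)=209 g(10,0)=252 g(10,2)=210 g(10,4)=120 g(10,6)=45 g(10,8)=10 g(10,10)=1
t=11: g(11,-5)=110 g(11,-3)=319 g(11,-1)=461 g(11,1)=462 g(11,3)=330 g(11,5)=165 g(11,7)=55 g(11,9)=11 g(11,11)=1
t=12: g(12,-4)=429 g(12,-2)=780 g(12,0)=923 g(12,2)=792 g(12,4)=495 g(12,6)=220 g(12,8)=66 g(12,10)=12 g(12,12)=1
t=13: g(13,-5)=429 g(13,-3)=1209 g(13,-1)=1703 g(13,1)=1715 g(13,3)=1287 g(13,5)=715 g(13,7)=286 g(13,9)=78 g(13,11)=13 g(13,13)=1
t=14: g(14,-4)=1638 g(14,-2)=2912 g(14,0)=3418 g(14,2)=3002 g(14,4)=2002 g(14,6)=1001 g(14,8)=364 g(14,10)=91 g(14,12)=14 g(14,14)=1
t=15: g(15,-5)=1638 g(15,-3)=4550 g(15,-1)=6330 g(15,1)=6420 g(15,3)=5004 g(15,5)=3003 g(15,7)=1365 g(15,9)=455 g(15,11)=105 g(15,13)=15 g(15,15)=1
t=16: g(16,-4)=6188 g(16,-2)=10880 g(16,0)=12750 g(16,2)=11424 g(16,4)=8007 g(16,6)=4368 g(16,8)=1820 g(16,10)=560 g(16,12)=120 g(16,14)=16 g(16,16)=1
t=17: g(17,-5)=6188 g(17,-3)=17068 g(17,-1)=23630 g(17,1)=24174 g(17,3)=19431 g(17,5)=12375 g(17,7)=6188 g(17,9)=2380 g(17,11)=680 g(17,13)=136 g(17,15)=17 g(17,17)=1
t=18: g(18,-4)=23256 g(18,-2)=40698 g(18,0)=47804 g(18,2)=43605 g(18,4)=31806 g(18,6)=18563 g(18,8)=8568 g(18,10)=3060 g(18,12)=816 g(18,14)=153 g(18,16)=18 g(18,18)=1
t=19: g(19,-5)=23256 g(19,-3)=63954 g(19,-1)=88502 g(19,1)=91409 g(19,3)=75411 g(19,5)=50369 g(19,7)=27131 g(19,9)=11628 g(19,11)=3876 g(19,13)=969 g(19,15)=171 g(19,17)=19 g(19,19)=1
t=20: g(20,-4)=87210 g(20,-2)=152456 g(20,0)=179911 g(20,2)=166820 g(20,4)=125780 g(20,6)=77500 g(20,8)=38759 g(20,10)=15504 g(20,12)=4845 g(20,14)=1140 g(20,16)=190 g(20,18)=20 g(20,20)=1
t=21: g(21,-5)=87210 g(21,-3)=239666 g(21,-1)=332367 g(21,1)=346731 g(21,3)=292600 g(21,5)=203280 g(21,7)=116259 g(21,9)=54263 g(21,11)=20349 g(21,13)=5985 g(21,15)=1330 g(21,17)=210 g(21,19)=21 g(21,21)=1
t=22: g(22,-4)=326876 g(22,-2)=572033 g(22,0)=679098 g(22,2)=639331 g(22,4)=495880 g(22,6)=319539 g(22,8)=170522 g(22,10)=74612 g(22,12)=26334 g(22,14)=7315 g(22,16)=1540 g(22,18)=231 g(22,20)=22 g(22,22)=1
t=23: g(23,-5)=326876 g(23,-3)=898909 g(23,-1)=1251131 g(23,1)=1318429 g(23,3)=1135211 g(23,5)=815419 g(23,7)=490061 g(23,9)=245134 g(23,11)=100946 g(23,13)=33649 g(23,15)=8855 g(23,17)=1771 g(23,19)=253 g(23,21)=23 g(23,23)=1
t=24: g(24,-4)=1225785 g(24,-2)=2150040 g(24,0)=2569560 g(24,2)=2453640 g(24,4)=1950630 g(24,6)=1305480 g(24,8)=735195 g(24,10)=346080 g(24,12)=134595 g(24,14)=42504 g(24,16)=10626 g(24,18)=2024 g(24,20)=276 g(24,22)=24 g(24,24)=1
t=25: g(25,-5)=1225785 g(25,-3)=3375825 g(25,-1)=4719600 g(25,1)=5023200 g(25,3)=4404270 g(25,5)=3256110 g(25,7)=2040675 g(25,9)=1081275 g(25,11)=480675 g(25,13)=177099 g(25,15)=53130 g(25,17)=12650 g(25,19)=2300 g(25,21)=300 g(25,23)=25 g(25,25)=1
t=26: g(26,-4)=4601610 g(26,-2)=8095425 g(26,0)=9742800 g(26,2)=9427470 g(26,4)=7660380 g(26,6)=5296785 g(26,8)=3121950 g(26,10)=1561950 g(26,12)=657774 g(26,14)=230229 g(26,16)=65780 g(26,18)=14950 g(26,20)=2600 g(26,22)=325 g(26,24)=26 g(26,26)=1
t=27: g(27,-5)=4601610 g(27,-3)=12697035 g(27,-1)=17838225 g(27,1)=19170270 g(27,3)=17087850 g(27,5)=12957165 g(27,7)=8418735 g(27,9)=4683900 g(27,11)=2219724 g(27,13)=888003 g(27,15)=296009 g(27,17)=80730 g(27,19)=17550 g(27,21)=2925 g(27,23)=351 g(27,25)=27 g(27,27)=1
t=28: g(28,-4)=17298645 g(28,-2)=30535260 g(28,0)=37008495 g(28,2)=36258120 g(28,4)=30045015 g(28,6)=21375900 g(28,8)=13102635 g(28,10)=6903624 g(28,12)=3107727 g(28,14)=1184012 g(28,16)=376739 g(28,18)=98280 g(28,20)=20475 g(28,22)=3276 g(28,24)=378 g(28,26)=28 g(28,28)=1
Paths never hitting -6: Σ_s g(28,s) = 197318610
Paths hitting -6: 2^28 - 197318610 = 71116846
P = 71116846/268435456 = 35558423/134217728

Answer: 35558423/134217728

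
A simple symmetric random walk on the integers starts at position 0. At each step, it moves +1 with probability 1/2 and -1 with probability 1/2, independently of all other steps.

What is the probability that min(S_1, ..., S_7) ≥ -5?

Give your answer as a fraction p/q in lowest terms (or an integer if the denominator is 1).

Let f(t,s) = #length-t paths at position s with S_1..S_t all ≥ -5.
f(t,s) = f(t-1,s-1) + f(t-1,s+1) for s ≥ -5; f(t,s) = 0 for s < -5.
t=0: f(0,0)=1
t=1: f(1,-1)=1 f(1,1)=1
t=2: f(2,-2)=1 f(2,0)=2 f(2,2)=1
t=3: f(3,-3)=1 f(3,-1)=3 f(3,1)=3 f(3,3)=1
t=4: f(4,-4)=1 f(4,-2)=4 f(4,0)=6 f(4,2)=4 f(4,4)=1
t=5: f(5,-5)=1 f(5,-3)=5 f(5,-1)=10 f(5,1)=10 f(5,3)=5 f(5,5)=1
t=6: f(6,-4)=6 f(6,-2)=15 f(6,0)=20 f(6,2)=15 f(6,4)=6 f(6,6)=1
t=7: f(7,-5)=6 f(7,-3)=21 f(7,-1)=35 f(7,1)=35 f(7,3)=21 f(7,5)=7 f(7,7)=1
Σ_s f(7,s) = 126
P = 126/128 = 63/64

Answer: 63/64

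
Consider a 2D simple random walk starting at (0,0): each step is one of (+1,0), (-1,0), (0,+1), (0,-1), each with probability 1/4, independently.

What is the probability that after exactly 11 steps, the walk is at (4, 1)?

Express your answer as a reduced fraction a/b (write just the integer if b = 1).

Let h be the number of horizontal steps (so 11-h are vertical). To end at (4,1) need (h+4)/2 right-steps and ((11-h)+1)/2 up-steps.
Sum over h with 4 ≤ h ≤ 10, h ≡ 0 (mod 2), 11-h ≡ 1 (mod 2):
h=4: C(11,4)·C(4,4)·C(7,4) = 330·1·35 = 11550
h=6: C(11,6)·C(6,5)·C(5,3) = 462·6·10 = 27720
h=8: C(11,8)·C(8,6)·C(3,2) = 165·28·3 = 13860
h=10: C(11,10)·C(10,7)·C(1,1) = 11·120·1 = 1320
Total favorable: 54450
Total paths: 4^11 = 4194304
P = 54450/4194304 = 27225/2097152

Answer: 27225/2097152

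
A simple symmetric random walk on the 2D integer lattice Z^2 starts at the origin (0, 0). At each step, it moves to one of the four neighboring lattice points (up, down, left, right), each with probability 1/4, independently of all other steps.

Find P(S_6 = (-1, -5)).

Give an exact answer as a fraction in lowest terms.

Let h be the number of horizontal steps (so 6-h are vertical). To end at (-1,-5) need (h-1)/2 right-steps and ((6-h)-5)/2 up-steps.
Sum over h with 1 ≤ h ≤ 1, h ≡ 1 (mod 2), 6-h ≡ 1 (mod 2):
h=1: C(6,1)·C(1,0)·C(5,0) = 6·1·1 = 6
Total favorable: 6
Total paths: 4^6 = 4096
P = 6/4096 = 3/2048

Answer: 3/2048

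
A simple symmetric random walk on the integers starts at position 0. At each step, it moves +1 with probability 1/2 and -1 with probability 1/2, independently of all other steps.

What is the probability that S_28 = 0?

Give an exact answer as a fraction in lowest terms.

Answer: 5014575/33554432

Derivation:
To return to 0 after 28 steps: need exactly 14 steps of +1 and 14 of -1.
Favorable paths: C(28,14) = 40116600
Total paths: 2^28 = 268435456
P = 40116600/268435456 = 5014575/33554432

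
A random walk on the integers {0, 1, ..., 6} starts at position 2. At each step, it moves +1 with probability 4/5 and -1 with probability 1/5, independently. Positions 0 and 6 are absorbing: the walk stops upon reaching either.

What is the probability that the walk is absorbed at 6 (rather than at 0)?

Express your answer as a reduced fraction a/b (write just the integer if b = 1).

Answer: 256/273

Derivation:
Biased walk: p = 4/5, q = 1/5, r = q/p = 1/4
Gambler's ruin: P(hit 6 before 0 | start at 2) = (1 - r^a)/(1 - r^N)
r^2 = 1/16; r^6 = 1/4096
P = (1 - 1/16) / (1 - 1/4096) = 15/16 / 4095/4096 = 256/273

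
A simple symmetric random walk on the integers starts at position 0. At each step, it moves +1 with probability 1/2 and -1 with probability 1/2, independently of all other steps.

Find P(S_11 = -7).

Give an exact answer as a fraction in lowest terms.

To reach position -7 after 11 steps: need 2 steps of +1 and 9 of -1.
Favorable paths: C(11,2) = 55
Total paths: 2^11 = 2048
P = 55/2048 = 55/2048

Answer: 55/2048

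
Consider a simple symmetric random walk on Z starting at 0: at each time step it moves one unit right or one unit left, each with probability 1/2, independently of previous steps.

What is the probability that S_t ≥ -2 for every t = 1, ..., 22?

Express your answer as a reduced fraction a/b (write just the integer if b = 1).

Answer: 499681/1048576

Derivation:
Let f(t,s) = #length-t paths at position s with S_1..S_t all ≥ -2.
f(t,s) = f(t-1,s-1) + f(t-1,s+1) for s ≥ -2; f(t,s) = 0 for s < -2.
t=0: f(0,0)=1
t=1: f(1,-1)=1 f(1,1)=1
t=2: f(2,-2)=1 f(2,0)=2 f(2,2)=1
t=3: f(3,-1)=3 f(3,1)=3 f(3,3)=1
t=4: f(4,-2)=3 f(4,0)=6 f(4,2)=4 f(4,4)=1
t=5: f(5,-1)=9 f(5,1)=10 f(5,3)=5 f(5,5)=1
t=6: f(6,-2)=9 f(6,0)=19 f(6,2)=15 f(6,4)=6 f(6,6)=1
t=7: f(7,-1)=28 f(7,1)=34 f(7,3)=21 f(7,5)=7 f(7,7)=1
t=8: f(8,-2)=28 f(8,0)=62 f(8,2)=55 f(8,4)=28 f(8,6)=8 f(8,8)=1
t=9: f(9,-1)=90 f(9,1)=117 f(9,3)=83 f(9,5)=36 f(9,7)=9 f(9,9)=1
t=10: f(10,-2)=90 f(10,0)=207 f(10,2)=200 f(10,4)=119 f(10,6)=45 f(10,8)=10 f(10,10)=1
t=11: f(11,-1)=297 f(11,1)=407 f(11,3)=319 f(11,5)=164 f(11,7)=55 f(11,9)=11 f(11,11)=1
t=12: f(12,-2)=297 f(12,0)=704 f(12,2)=726 f(12,4)=483 f(12,6)=219 f(12,8)=66 f(12,10)=12 f(12,12)=1
t=13: f(13,-1)=1001 f(13,1)=1430 f(13,3)=1209 f(13,5)=702 f(13,7)=285 f(13,9)=78 f(13,11)=13 f(13,13)=1
t=14: f(14,-2)=1001 f(14,0)=2431 f(14,2)=2639 f(14,4)=1911 f(14,6)=987 f(14,8)=363 f(14,10)=91 f(14,12)=14 f(14,14)=1
t=15: f(15,-1)=3432 f(15,1)=5070 f(15,3)=4550 f(15,5)=2898 f(15,7)=1350 f(15,9)=454 f(15,11)=105 f(15,13)=15 f(15,15)=1
t=16: f(16,-2)=3432 f(16,0)=8502 f(16,2)=9620 f(16,4)=7448 f(16,6)=4248 f(16,8)=1804 f(16,10)=559 f(16,12)=120 f(16,14)=16 f(16,16)=1
t=17: f(17,-1)=11934 f(17,1)=18122 f(17,3)=17068 f(17,5)=11696 f(17,7)=6052 f(17,9)=2363 f(17,11)=679 f(17,13)=136 f(17,15)=17 f(17,17)=1
t=18: f(18,-2)=11934 f(18,0)=30056 f(18,2)=35190 f(18,4)=28764 f(18,6)=17748 f(18,8)=8415 f(18,10)=3042 f(18,12)=815 f(18,14)=153 f(18,16)=18 f(18,18)=1
t=19: f(19,-1)=41990 f(19,1)=65246 f(19,3)=63954 f(19,5)=46512 f(19,7)=26163 f(19,9)=11457 f(19,11)=3857 f(19,13)=968 f(19,15)=171 f(19,17)=19 f(19,19)=1
t=20: f(20,-2)=41990 f(20,0)=107236 f(20,2)=129200 f(20,4)=110466 f(20,6)=72675 f(20,8)=37620 f(20,10)=15314 f(20,12)=4825 f(20,14)=1139 f(20,16)=190 f(20,18)=20 f(20,20)=1
t=21: f(21,-1)=149226 f(21,1)=236436 f(21,3)=239666 f(21,5)=183141 f(21,7)=110295 f(21,9)=52934 f(21,11)=20139 f(21,13)=5964 f(21,15)=1329 f(21,17)=210 f(21,19)=21 f(21,21)=1
t=22: f(22,-2)=149226 f(22,0)=385662 f(22,2)=476102 f(22,4)=422807 f(22,6)=293436 f(22,8)=163229 f(22,10)=73073 f(22,12)=26103 f(22,14)=7293 f(22,16)=1539 f(22,18)=231 f(22,20)=22 f(22,22)=1
Σ_s f(22,s) = 1998724
P = 1998724/4194304 = 499681/1048576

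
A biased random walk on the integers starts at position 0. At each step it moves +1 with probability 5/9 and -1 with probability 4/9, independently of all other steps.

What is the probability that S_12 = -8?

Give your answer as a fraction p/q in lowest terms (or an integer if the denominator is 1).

Answer: 576716800/94143178827

Derivation:
To reach position -8 after 12 steps: need 2 steps of +1 and 10 steps of -1.
Number of such sequences: C(12,2) = 66
Each has probability (5/9)^2 · (4/9)^10 = 26214400/282429536481
P = 66 · 26214400/282429536481 = 576716800/94143178827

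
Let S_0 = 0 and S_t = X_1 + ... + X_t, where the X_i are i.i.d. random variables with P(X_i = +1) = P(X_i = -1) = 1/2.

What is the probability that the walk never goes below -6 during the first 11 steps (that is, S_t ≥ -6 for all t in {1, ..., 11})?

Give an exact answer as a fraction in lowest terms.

Answer: 1969/2048

Derivation:
Let f(t,s) = #length-t paths at position s with S_1..S_t all ≥ -6.
f(t,s) = f(t-1,s-1) + f(t-1,s+1) for s ≥ -6; f(t,s) = 0 for s < -6.
t=0: f(0,0)=1
t=1: f(1,-1)=1 f(1,1)=1
t=2: f(2,-2)=1 f(2,0)=2 f(2,2)=1
t=3: f(3,-3)=1 f(3,-1)=3 f(3,1)=3 f(3,3)=1
t=4: f(4,-4)=1 f(4,-2)=4 f(4,0)=6 f(4,2)=4 f(4,4)=1
t=5: f(5,-5)=1 f(5,-3)=5 f(5,-1)=10 f(5,1)=10 f(5,3)=5 f(5,5)=1
t=6: f(6,-6)=1 f(6,-4)=6 f(6,-2)=15 f(6,0)=20 f(6,2)=15 f(6,4)=6 f(6,6)=1
t=7: f(7,-5)=7 f(7,-3)=21 f(7,-1)=35 f(7,1)=35 f(7,3)=21 f(7,5)=7 f(7,7)=1
t=8: f(8,-6)=7 f(8,-4)=28 f(8,-2)=56 f(8,0)=70 f(8,2)=56 f(8,4)=28 f(8,6)=8 f(8,8)=1
t=9: f(9,-5)=35 f(9,-3)=84 f(9,-1)=126 f(9,1)=126 f(9,3)=84 f(9,5)=36 f(9,7)=9 f(9,9)=1
t=10: f(10,-6)=35 f(10,-4)=119 f(10,-2)=210 f(10,0)=252 f(10,2)=210 f(10,4)=120 f(10,6)=45 f(10,8)=10 f(10,10)=1
t=11: f(11,-5)=154 f(11,-3)=329 f(11,-1)=462 f(11,1)=462 f(11,3)=330 f(11,5)=165 f(11,7)=55 f(11,9)=11 f(11,11)=1
Σ_s f(11,s) = 1969
P = 1969/2048 = 1969/2048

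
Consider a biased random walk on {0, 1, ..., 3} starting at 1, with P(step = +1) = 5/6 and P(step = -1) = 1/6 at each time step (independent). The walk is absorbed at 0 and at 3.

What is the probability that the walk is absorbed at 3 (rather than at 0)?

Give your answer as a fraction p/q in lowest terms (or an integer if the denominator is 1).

Answer: 25/31

Derivation:
Biased walk: p = 5/6, q = 1/6, r = q/p = 1/5
Gambler's ruin: P(hit 3 before 0 | start at 1) = (1 - r^a)/(1 - r^N)
r^1 = 1/5; r^3 = 1/125
P = (1 - 1/5) / (1 - 1/125) = 4/5 / 124/125 = 25/31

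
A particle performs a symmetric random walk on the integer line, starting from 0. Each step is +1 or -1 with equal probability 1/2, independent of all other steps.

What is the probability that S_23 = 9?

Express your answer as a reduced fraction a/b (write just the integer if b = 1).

Answer: 245157/8388608

Derivation:
To reach position 9 after 23 steps: need 16 steps of +1 and 7 of -1.
Favorable paths: C(23,16) = 245157
Total paths: 2^23 = 8388608
P = 245157/8388608 = 245157/8388608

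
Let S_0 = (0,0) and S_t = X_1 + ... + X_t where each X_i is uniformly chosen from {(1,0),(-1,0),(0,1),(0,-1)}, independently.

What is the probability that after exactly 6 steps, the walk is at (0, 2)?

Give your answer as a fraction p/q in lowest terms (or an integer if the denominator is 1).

Answer: 225/4096

Derivation:
Let h be the number of horizontal steps (so 6-h are vertical). To end at (0,2) need (h+0)/2 right-steps and ((6-h)+2)/2 up-steps.
Sum over h with 0 ≤ h ≤ 4, h ≡ 0 (mod 2), 6-h ≡ 0 (mod 2):
h=0: C(6,0)·C(0,0)·C(6,4) = 1·1·15 = 15
h=2: C(6,2)·C(2,1)·C(4,3) = 15·2·4 = 120
h=4: C(6,4)·C(4,2)·C(2,2) = 15·6·1 = 90
Total favorable: 225
Total paths: 4^6 = 4096
P = 225/4096 = 225/4096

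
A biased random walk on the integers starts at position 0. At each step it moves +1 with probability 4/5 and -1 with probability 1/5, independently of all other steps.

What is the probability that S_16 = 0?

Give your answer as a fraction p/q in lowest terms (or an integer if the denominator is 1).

To be at 0 after 16 steps: need exactly 8 steps of +1 and 8 of -1.
Number of such sequences: C(16,8) = 12870
Each has probability (4/5)^8 · (1/5)^8 = 65536/152587890625
P = 12870 · 65536/152587890625 = 168689664/30517578125

Answer: 168689664/30517578125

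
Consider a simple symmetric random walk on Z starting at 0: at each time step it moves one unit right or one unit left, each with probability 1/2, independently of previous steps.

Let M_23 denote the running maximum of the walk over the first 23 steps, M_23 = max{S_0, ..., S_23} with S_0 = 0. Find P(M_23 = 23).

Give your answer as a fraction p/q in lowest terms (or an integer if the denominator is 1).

Answer: 1/8388608

Derivation:
Let M_23 = max(S_0,...,S_23). Use the reflection principle: for j ≥ 1, #{paths with M_23 ≥ j} = #{S_23 ≥ j} + #{S_23 ≥ j+1}.
By reflection, #{M_23 ≥ 23} = #{S_23 ≥ 23} + #{S_23 ≥ 24} = 1 + 0 = 1.
#{M_23 ≥ 24} = #{S_23 ≥ 24} + #{S_23 ≥ 25} = 0 + 0 = 0.
#{M_23 = 23} = 1 - 0 = 1.
P(M_23 = 23) = 1/8388608 = 1/8388608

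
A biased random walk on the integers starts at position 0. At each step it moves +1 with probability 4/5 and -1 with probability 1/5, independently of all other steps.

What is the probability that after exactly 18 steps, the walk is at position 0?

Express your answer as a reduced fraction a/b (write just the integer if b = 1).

Answer: 2549088256/762939453125

Derivation:
To be at 0 after 18 steps: need exactly 9 steps of +1 and 9 of -1.
Number of such sequences: C(18,9) = 48620
Each has probability (4/5)^9 · (1/5)^9 = 262144/3814697265625
P = 48620 · 262144/3814697265625 = 2549088256/762939453125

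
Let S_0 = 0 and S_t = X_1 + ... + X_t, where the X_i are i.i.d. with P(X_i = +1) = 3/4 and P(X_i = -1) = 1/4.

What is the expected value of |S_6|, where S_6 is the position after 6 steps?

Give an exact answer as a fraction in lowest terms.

S_6 takes values m ≡ 0 (mod 2) with |m| ≤ 6; P(S_6=m) = C(6,(6+m)/2) · (3/4)^((6+m)/2) · (1/4)^((6-m)/2).
Distribution: P(S=-6)=1/4096, P(S=-4)=9/2048, P(S=-2)=135/4096, P(S=0)=135/1024, P(S=2)=1215/4096, P(S=4)=729/2048, P(S=6)=729/4096
E[|S_6|] = Σ_m |m|·P(S_6=m) = 1623/512

Answer: 1623/512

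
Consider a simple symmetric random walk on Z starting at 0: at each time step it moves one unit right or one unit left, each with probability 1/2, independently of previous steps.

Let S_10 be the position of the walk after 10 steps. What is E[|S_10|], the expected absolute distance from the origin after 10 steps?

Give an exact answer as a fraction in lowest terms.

S_10 takes values m ≡ 0 (mod 2) with |m| ≤ 10; P(S_10=m) = C(10,(10+m)/2)/2^10.
Total paths: 2^10 = 1024
Distribution: P(S=-10)=1/1024, P(S=-8)=10/1024, P(S=-6)=45/1024, P(S=-4)=120/1024, P(S=-2)=210/1024, P(S=0)=252/1024, P(S=2)=210/1024, P(S=4)=120/1024, P(S=6)=45/1024, P(S=8)=10/1024, P(S=10)=1/1024
E[|S_10|] = Σ_m |m|·P(S_10=m) = 2520/1024 = 315/128

Answer: 315/128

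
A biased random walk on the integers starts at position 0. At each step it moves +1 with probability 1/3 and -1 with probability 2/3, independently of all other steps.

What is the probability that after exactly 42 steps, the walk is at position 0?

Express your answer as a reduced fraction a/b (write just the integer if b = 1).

To be at 0 after 42 steps: need exactly 21 steps of +1 and 21 of -1.
Number of such sequences: C(42,21) = 538257874440
Each has probability (1/3)^21 · (2/3)^21 = 2097152/109418989131512359209
P = 538257874440 · 2097152/109418989131512359209 = 376269525965864960/36472996377170786403

Answer: 376269525965864960/36472996377170786403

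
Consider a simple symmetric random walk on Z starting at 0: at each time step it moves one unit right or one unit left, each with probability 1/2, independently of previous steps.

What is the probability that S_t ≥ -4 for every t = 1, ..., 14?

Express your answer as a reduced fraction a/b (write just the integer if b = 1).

Let f(t,s) = #length-t paths at position s with S_1..S_t all ≥ -4.
f(t,s) = f(t-1,s-1) + f(t-1,s+1) for s ≥ -4; f(t,s) = 0 for s < -4.
t=0: f(0,0)=1
t=1: f(1,-1)=1 f(1,1)=1
t=2: f(2,-2)=1 f(2,0)=2 f(2,2)=1
t=3: f(3,-3)=1 f(3,-1)=3 f(3,1)=3 f(3,3)=1
t=4: f(4,-4)=1 f(4,-2)=4 f(4,0)=6 f(4,2)=4 f(4,4)=1
t=5: f(5,-3)=5 f(5,-1)=10 f(5,1)=10 f(5,3)=5 f(5,5)=1
t=6: f(6,-4)=5 f(6,-2)=15 f(6,0)=20 f(6,2)=15 f(6,4)=6 f(6,6)=1
t=7: f(7,-3)=20 f(7,-1)=35 f(7,1)=35 f(7,3)=21 f(7,5)=7 f(7,7)=1
t=8: f(8,-4)=20 f(8,-2)=55 f(8,0)=70 f(8,2)=56 f(8,4)=28 f(8,6)=8 f(8,8)=1
t=9: f(9,-3)=75 f(9,-1)=125 f(9,1)=126 f(9,3)=84 f(9,5)=36 f(9,7)=9 f(9,9)=1
t=10: f(10,-4)=75 f(10,-2)=200 f(10,0)=251 f(10,2)=210 f(10,4)=120 f(10,6)=45 f(10,8)=10 f(10,10)=1
t=11: f(11,-3)=275 f(11,-1)=451 f(11,1)=461 f(11,3)=330 f(11,5)=165 f(11,7)=55 f(11,9)=11 f(11,11)=1
t=12: f(12,-4)=275 f(12,-2)=726 f(12,0)=912 f(12,2)=791 f(12,4)=495 f(12,6)=220 f(12,8)=66 f(12,10)=12 f(12,12)=1
t=13: f(13,-3)=1001 f(13,-1)=1638 f(13,1)=1703 f(13,3)=1286 f(13,5)=715 f(13,7)=286 f(13,9)=78 f(13,11)=13 f(13,13)=1
t=14: f(14,-4)=1001 f(14,-2)=2639 f(14,0)=3341 f(14,2)=2989 f(14,4)=2001 f(14,6)=1001 f(14,8)=364 f(14,10)=91 f(14,12)=14 f(14,14)=1
Σ_s f(14,s) = 13442
P = 13442/16384 = 6721/8192

Answer: 6721/8192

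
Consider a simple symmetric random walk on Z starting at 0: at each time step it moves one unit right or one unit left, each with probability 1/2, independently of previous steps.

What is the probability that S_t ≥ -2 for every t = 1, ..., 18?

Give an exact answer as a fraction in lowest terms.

Answer: 17017/32768

Derivation:
Let f(t,s) = #length-t paths at position s with S_1..S_t all ≥ -2.
f(t,s) = f(t-1,s-1) + f(t-1,s+1) for s ≥ -2; f(t,s) = 0 for s < -2.
t=0: f(0,0)=1
t=1: f(1,-1)=1 f(1,1)=1
t=2: f(2,-2)=1 f(2,0)=2 f(2,2)=1
t=3: f(3,-1)=3 f(3,1)=3 f(3,3)=1
t=4: f(4,-2)=3 f(4,0)=6 f(4,2)=4 f(4,4)=1
t=5: f(5,-1)=9 f(5,1)=10 f(5,3)=5 f(5,5)=1
t=6: f(6,-2)=9 f(6,0)=19 f(6,2)=15 f(6,4)=6 f(6,6)=1
t=7: f(7,-1)=28 f(7,1)=34 f(7,3)=21 f(7,5)=7 f(7,7)=1
t=8: f(8,-2)=28 f(8,0)=62 f(8,2)=55 f(8,4)=28 f(8,6)=8 f(8,8)=1
t=9: f(9,-1)=90 f(9,1)=117 f(9,3)=83 f(9,5)=36 f(9,7)=9 f(9,9)=1
t=10: f(10,-2)=90 f(10,0)=207 f(10,2)=200 f(10,4)=119 f(10,6)=45 f(10,8)=10 f(10,10)=1
t=11: f(11,-1)=297 f(11,1)=407 f(11,3)=319 f(11,5)=164 f(11,7)=55 f(11,9)=11 f(11,11)=1
t=12: f(12,-2)=297 f(12,0)=704 f(12,2)=726 f(12,4)=483 f(12,6)=219 f(12,8)=66 f(12,10)=12 f(12,12)=1
t=13: f(13,-1)=1001 f(13,1)=1430 f(13,3)=1209 f(13,5)=702 f(13,7)=285 f(13,9)=78 f(13,11)=13 f(13,13)=1
t=14: f(14,-2)=1001 f(14,0)=2431 f(14,2)=2639 f(14,4)=1911 f(14,6)=987 f(14,8)=363 f(14,10)=91 f(14,12)=14 f(14,14)=1
t=15: f(15,-1)=3432 f(15,1)=5070 f(15,3)=4550 f(15,5)=2898 f(15,7)=1350 f(15,9)=454 f(15,11)=105 f(15,13)=15 f(15,15)=1
t=16: f(16,-2)=3432 f(16,0)=8502 f(16,2)=9620 f(16,4)=7448 f(16,6)=4248 f(16,8)=1804 f(16,10)=559 f(16,12)=120 f(16,14)=16 f(16,16)=1
t=17: f(17,-1)=11934 f(17,1)=18122 f(17,3)=17068 f(17,5)=11696 f(17,7)=6052 f(17,9)=2363 f(17,11)=679 f(17,13)=136 f(17,15)=17 f(17,17)=1
t=18: f(18,-2)=11934 f(18,0)=30056 f(18,2)=35190 f(18,4)=28764 f(18,6)=17748 f(18,8)=8415 f(18,10)=3042 f(18,12)=815 f(18,14)=153 f(18,16)=18 f(18,18)=1
Σ_s f(18,s) = 136136
P = 136136/262144 = 17017/32768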